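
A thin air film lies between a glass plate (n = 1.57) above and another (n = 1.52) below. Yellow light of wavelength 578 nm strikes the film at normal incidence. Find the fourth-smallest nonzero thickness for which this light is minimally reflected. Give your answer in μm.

1.16 μm

At the upper boundary (n = 1.57 to n = 1.0) the reflected ray undergoes no phase shift.
Bottom surface (1.0 → 1.52): reflection off a higher-index medium gives a half-wave phase shift.
Net: one phase inversion between the two reflected rays.
For minimum reflection here: 2 n t = m λ.
The fourth-smallest nonzero thickness corresponds to m = 4: t = m λ / (2 n) = 4.00 × 578 / (2 × 1.0) = 1156 nm.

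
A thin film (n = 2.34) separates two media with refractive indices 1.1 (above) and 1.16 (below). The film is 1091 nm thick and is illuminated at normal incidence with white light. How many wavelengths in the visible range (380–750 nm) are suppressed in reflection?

7

Ray reflecting at the top interface goes from n = 1.1 toward n = 2.34: a half-wave phase shift.
At the lower boundary (n = 2.34 to n = 1.16) the reflected ray undergoes no phase shift.
Exactly one π shift → a net half-wave offset.
For minimum reflection here: 2 n t = m λ.
λ = 2 n t / m = 5106 / m nm.
m=6: 851 nm (IR); m=7: 729 nm (visible); m=8: 638 nm (visible); m=9: 567 nm (visible); m=10: 511 nm (visible); m=11: 464 nm (visible); m=12: 425 nm (visible); m=13: 393 nm (visible); m=14: 365 nm (UV).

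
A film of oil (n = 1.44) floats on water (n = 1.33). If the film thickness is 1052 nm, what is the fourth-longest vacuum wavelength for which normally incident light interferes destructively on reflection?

Top surface (1.0 → 1.44): reflection off a higher-index medium gives a half-wave phase shift.
At the lower boundary (n = 1.44 to n = 1.33) the reflected ray undergoes no phase shift.
Exactly one π shift → a net half-wave offset.
With one net inversion, destructive interference in reflection requires 2 n t = m λ.
λ = 2 n t / m. The fourth-longest wavelength is m = 4: λ = 2 × 1.44 × 1052 / 4.00 = 757 nm.

757 nm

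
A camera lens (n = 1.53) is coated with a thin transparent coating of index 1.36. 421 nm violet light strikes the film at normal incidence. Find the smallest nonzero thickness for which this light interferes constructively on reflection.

Ray reflecting at the top interface goes from n = 1.0 toward n = 1.36: a half-wave phase shift.
Ray reflecting at the bottom interface goes from n = 1.36 toward n = 1.53: a half-wave phase shift.
Net: no relative phase inversion (both shifts match).
For bright reflection here: 2 n t = m λ.
The smallest nonzero thickness corresponds to m = 1: t = m λ / (2 n) = 1.00 × 421 / (2 × 1.36) = 155 nm.

155 nm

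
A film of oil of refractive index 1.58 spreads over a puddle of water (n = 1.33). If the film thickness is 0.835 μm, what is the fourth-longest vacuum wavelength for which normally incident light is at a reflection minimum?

At the upper boundary (n = 1.0 to n = 1.58) the reflected ray undergoes a half-wave phase shift.
Ray reflecting at the bottom interface goes from n = 1.58 toward n = 1.33: no phase shift.
The two reflections differ by half a wavelength.
So the condition for destructive reflection is 2 n t = m λ.
λ = 2 n t / m. The fourth-longest wavelength is m = 4: λ = 2 × 1.58 × 835 / 4.00 = 660 nm.

660 nm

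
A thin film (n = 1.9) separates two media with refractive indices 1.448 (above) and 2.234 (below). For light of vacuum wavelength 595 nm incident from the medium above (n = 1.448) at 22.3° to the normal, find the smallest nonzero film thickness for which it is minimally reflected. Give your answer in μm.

Top surface (1.448 → 1.9): reflection off a higher-index medium gives a half-wave phase shift.
Bottom surface (1.9 → 2.234): reflection off a higher-index medium gives a half-wave phase shift.
Net: no relative phase inversion (both shifts match).
So the condition for destructive reflection is 2 n t cos θ_r = (m + ½) λ.
Snell's law: 1.448 sin 22.3° = 1.9 sin θ_r → sin θ_r = 0.289, cos θ_r = 0.957.
Minimum at m = 0: t = λ / (4 n cos θ_r) = 595 / (4 × 1.9 × 0.957) = 81.8 nm.

0.0818 μm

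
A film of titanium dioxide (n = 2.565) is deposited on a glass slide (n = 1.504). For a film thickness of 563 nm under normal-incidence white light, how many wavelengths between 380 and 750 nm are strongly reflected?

4

Ray reflecting at the top interface goes from n = 1.0 toward n = 2.565: a half-wave phase shift.
Bottom surface (2.565 → 1.504): reflection off a lower-index medium gives no phase shift.
Net: one phase inversion between the two reflected rays.
For strong reflection here: 2 n t = (m + ½) λ.
λ = 2 n t / (m + ½) = 2888 / (m + ½) nm.
m=3: 825 nm (IR); m=4: 642 nm (visible); m=5: 525 nm (visible); m=6: 444 nm (visible); m=7: 385 nm (visible); m=8: 340 nm (UV).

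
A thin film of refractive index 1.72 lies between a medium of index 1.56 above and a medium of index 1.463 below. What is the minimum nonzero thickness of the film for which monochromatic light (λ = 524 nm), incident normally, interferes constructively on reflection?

76.2 nm

Top surface (1.56 → 1.72): reflection off a higher-index medium gives a half-wave phase shift.
At the lower boundary (n = 1.72 to n = 1.463) the reflected ray undergoes no phase shift.
The two reflections differ by half a wavelength.
With one net inversion, constructive interference in reflection requires 2 n t = (m + ½) λ.
Minimum at m = 0: t = λ / (4 n) = 524 / (4 × 1.72) = 76.2 nm.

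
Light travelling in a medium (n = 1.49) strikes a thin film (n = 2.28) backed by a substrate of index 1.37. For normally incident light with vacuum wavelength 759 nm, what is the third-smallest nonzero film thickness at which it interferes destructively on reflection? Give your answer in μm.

At the upper boundary (n = 1.49 to n = 2.28) the reflected ray undergoes a half-wave phase shift.
Ray reflecting at the bottom interface goes from n = 2.28 toward n = 1.37: no phase shift.
Net: one phase inversion between the two reflected rays.
For dark reflection here: 2 n t = m λ.
The third-smallest nonzero thickness corresponds to m = 3: t = m λ / (2 n) = 3.00 × 759 / (2 × 2.28) = 499 nm.

0.499 μm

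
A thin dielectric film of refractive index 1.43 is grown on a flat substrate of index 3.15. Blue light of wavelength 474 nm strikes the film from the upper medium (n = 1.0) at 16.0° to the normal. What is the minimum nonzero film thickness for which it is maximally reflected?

Ray reflecting at the top interface goes from n = 1.0 toward n = 1.43: a half-wave phase shift.
At the lower boundary (n = 1.43 to n = 3.15) the reflected ray undergoes a half-wave phase shift.
Zero or two π shifts → no net half-wave offset.
With no net inversion, constructive interference in reflection requires 2 n t cos θ_r = m λ.
Snell's law: 1.0 sin 16.0° = 1.43 sin θ_r → sin θ_r = 0.193, cos θ_r = 0.981.
Minimum nonzero at m = 1: t = λ / (2 n cos θ_r) = 474 / (2 × 1.43 × 0.981) = 169 nm.

169 nm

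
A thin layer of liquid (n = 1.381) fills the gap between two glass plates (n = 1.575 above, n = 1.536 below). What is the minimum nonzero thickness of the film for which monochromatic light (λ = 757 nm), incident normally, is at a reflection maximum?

137 nm

Ray reflecting at the top interface goes from n = 1.575 toward n = 1.381: no phase shift.
Ray reflecting at the bottom interface goes from n = 1.381 toward n = 1.536: a half-wave phase shift.
Net: one phase inversion between the two reflected rays.
For bright reflection here: 2 n t = (m + ½) λ.
Minimum at m = 0: t = λ / (4 n) = 757 / (4 × 1.381) = 137 nm.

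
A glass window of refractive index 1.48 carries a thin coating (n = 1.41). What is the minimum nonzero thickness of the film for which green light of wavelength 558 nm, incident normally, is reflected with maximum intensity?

198 nm

At the upper boundary (n = 1.0 to n = 1.41) the reflected ray undergoes a half-wave phase shift.
Ray reflecting at the bottom interface goes from n = 1.41 toward n = 1.48: a half-wave phase shift.
The two reflections carry the same phase change, so no net offset.
For bright reflection here: 2 n t = m λ.
Minimum nonzero at m = 1: t = λ / (2 n) = 558 / (2 × 1.41) = 198 nm.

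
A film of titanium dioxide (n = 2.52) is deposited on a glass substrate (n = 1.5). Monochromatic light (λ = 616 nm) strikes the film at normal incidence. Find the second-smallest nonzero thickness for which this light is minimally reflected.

244 nm

At the upper boundary (n = 1.0 to n = 2.52) the reflected ray undergoes a half-wave phase shift.
At the lower boundary (n = 2.52 to n = 1.5) the reflected ray undergoes no phase shift.
Exactly one π shift → a net half-wave offset.
So the condition for destructive reflection is 2 n t = m λ.
The second-smallest nonzero thickness corresponds to m = 2: t = m λ / (2 n) = 2.00 × 616 / (2 × 2.52) = 244 nm.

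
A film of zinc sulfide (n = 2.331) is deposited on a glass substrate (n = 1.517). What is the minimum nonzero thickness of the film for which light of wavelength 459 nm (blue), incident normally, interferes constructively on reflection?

49.2 nm

At the upper boundary (n = 1.0 to n = 2.331) the reflected ray undergoes a half-wave phase shift.
At the lower boundary (n = 2.331 to n = 1.517) the reflected ray undergoes no phase shift.
Exactly one π shift → a net half-wave offset.
So the condition for constructive reflection is 2 n t = (m + ½) λ.
Minimum at m = 0: t = λ / (4 n) = 459 / (4 × 2.331) = 49.2 nm.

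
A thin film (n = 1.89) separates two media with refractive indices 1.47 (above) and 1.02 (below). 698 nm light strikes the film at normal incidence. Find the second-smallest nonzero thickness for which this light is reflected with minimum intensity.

Top surface (1.47 → 1.89): reflection off a higher-index medium gives a half-wave phase shift.
Ray reflecting at the bottom interface goes from n = 1.89 toward n = 1.02: no phase shift.
Exactly one π shift → a net half-wave offset.
So the condition for destructive reflection is 2 n t = m λ.
The second-smallest nonzero thickness corresponds to m = 2: t = m λ / (2 n) = 2.00 × 698 / (2 × 1.89) = 369 nm.

369 nm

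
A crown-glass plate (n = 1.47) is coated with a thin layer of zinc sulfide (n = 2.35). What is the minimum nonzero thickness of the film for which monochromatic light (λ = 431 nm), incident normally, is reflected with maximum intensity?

45.9 nm

At the upper boundary (n = 1.0 to n = 2.35) the reflected ray undergoes a half-wave phase shift.
Bottom surface (2.35 → 1.47): reflection off a lower-index medium gives no phase shift.
Exactly one π shift → a net half-wave offset.
So the condition for constructive reflection is 2 n t = (m + ½) λ.
Minimum at m = 0: t = λ / (4 n) = 431 / (4 × 2.35) = 45.9 nm.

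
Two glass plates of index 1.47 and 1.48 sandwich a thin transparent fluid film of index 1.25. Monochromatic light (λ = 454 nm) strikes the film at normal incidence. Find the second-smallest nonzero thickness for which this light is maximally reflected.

Top surface (1.47 → 1.25): reflection off a lower-index medium gives no phase shift.
Bottom surface (1.25 → 1.48): reflection off a higher-index medium gives a half-wave phase shift.
Net: one phase inversion between the two reflected rays.
With one net inversion, constructive interference in reflection requires 2 n t = (m + ½) λ.
The second-smallest nonzero thickness corresponds to m = 1: t = (m + ½) λ / (2 n) = 1.50 × 454 / (2 × 1.25) = 272 nm.

272 nm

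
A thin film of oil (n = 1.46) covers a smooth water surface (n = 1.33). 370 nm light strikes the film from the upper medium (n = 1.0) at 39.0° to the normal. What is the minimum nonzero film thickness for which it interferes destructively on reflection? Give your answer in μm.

Top surface (1.0 → 1.46): reflection off a higher-index medium gives a half-wave phase shift.
Bottom surface (1.46 → 1.33): reflection off a lower-index medium gives no phase shift.
Exactly one π shift → a net half-wave offset.
With one net inversion, destructive interference in reflection requires 2 n t cos θ_r = m λ.
Snell's law: 1.0 sin 39.0° = 1.46 sin θ_r → sin θ_r = 0.431, cos θ_r = 0.902.
Minimum nonzero at m = 1: t = λ / (2 n cos θ_r) = 370 / (2 × 1.46 × 0.902) = 140 nm.

0.140 μm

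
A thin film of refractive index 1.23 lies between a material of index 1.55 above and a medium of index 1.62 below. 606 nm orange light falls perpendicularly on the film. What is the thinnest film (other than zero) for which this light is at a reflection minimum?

Ray reflecting at the top interface goes from n = 1.55 toward n = 1.23: no phase shift.
Bottom surface (1.23 → 1.62): reflection off a higher-index medium gives a half-wave phase shift.
Exactly one π shift → a net half-wave offset.
For weak reflection here: 2 n t = m λ.
Minimum nonzero at m = 1: t = λ / (2 n) = 606 / (2 × 1.23) = 246 nm.

246 nm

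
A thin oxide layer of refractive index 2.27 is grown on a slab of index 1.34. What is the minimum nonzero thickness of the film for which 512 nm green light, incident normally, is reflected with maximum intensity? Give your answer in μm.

At the upper boundary (n = 1.0 to n = 2.27) the reflected ray undergoes a half-wave phase shift.
Bottom surface (2.27 → 1.34): reflection off a lower-index medium gives no phase shift.
Net: one phase inversion between the two reflected rays.
So the condition for constructive reflection is 2 n t = (m + ½) λ.
Minimum at m = 0: t = λ / (4 n) = 512 / (4 × 2.27) = 56.4 nm.

0.0564 μm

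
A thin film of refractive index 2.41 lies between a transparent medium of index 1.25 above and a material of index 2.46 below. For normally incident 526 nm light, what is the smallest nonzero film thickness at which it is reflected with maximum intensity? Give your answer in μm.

0.109 μm

Ray reflecting at the top interface goes from n = 1.25 toward n = 2.41: a half-wave phase shift.
At the lower boundary (n = 2.41 to n = 2.46) the reflected ray undergoes a half-wave phase shift.
Zero or two π shifts → no net half-wave offset.
So the condition for constructive reflection is 2 n t = m λ.
The smallest nonzero thickness corresponds to m = 1: t = m λ / (2 n) = 1.00 × 526 / (2 × 2.41) = 109 nm.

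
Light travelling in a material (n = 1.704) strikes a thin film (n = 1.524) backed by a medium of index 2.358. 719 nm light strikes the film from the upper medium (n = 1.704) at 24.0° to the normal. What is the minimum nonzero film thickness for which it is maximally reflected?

At the upper boundary (n = 1.704 to n = 1.524) the reflected ray undergoes no phase shift.
Bottom surface (1.524 → 2.358): reflection off a higher-index medium gives a half-wave phase shift.
The two reflections differ by half a wavelength.
For maximum reflection here: 2 n t cos θ_r = (m + ½) λ.
Snell's law: 1.704 sin 24.0° = 1.524 sin θ_r → sin θ_r = 0.455, cos θ_r = 0.891.
Minimum at m = 0: t = λ / (4 n cos θ_r) = 719 / (4 × 1.524 × 0.891) = 132 nm.

132 nm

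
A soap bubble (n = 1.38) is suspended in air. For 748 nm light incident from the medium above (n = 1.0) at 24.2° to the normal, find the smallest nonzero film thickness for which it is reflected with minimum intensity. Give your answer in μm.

0.284 μm

Ray reflecting at the top interface goes from n = 1.0 toward n = 1.38: a half-wave phase shift.
Bottom surface (1.38 → 1.0): reflection off a lower-index medium gives no phase shift.
Net: one phase inversion between the two reflected rays.
So the condition for destructive reflection is 2 n t cos θ_r = m λ.
Snell's law: 1.0 sin 24.2° = 1.38 sin θ_r → sin θ_r = 0.297, cos θ_r = 0.955.
Minimum nonzero at m = 1: t = λ / (2 n cos θ_r) = 748 / (2 × 1.38 × 0.955) = 284 nm.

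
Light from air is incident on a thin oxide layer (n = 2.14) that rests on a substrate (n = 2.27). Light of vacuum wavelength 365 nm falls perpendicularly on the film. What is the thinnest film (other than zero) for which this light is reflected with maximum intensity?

85.3 nm

Top surface (1.0 → 2.14): reflection off a higher-index medium gives a half-wave phase shift.
Ray reflecting at the bottom interface goes from n = 2.14 toward n = 2.27: a half-wave phase shift.
The two reflections carry the same phase change, so no net offset.
For bright reflection here: 2 n t = m λ.
Minimum nonzero at m = 1: t = λ / (2 n) = 365 / (2 × 2.14) = 85.3 nm.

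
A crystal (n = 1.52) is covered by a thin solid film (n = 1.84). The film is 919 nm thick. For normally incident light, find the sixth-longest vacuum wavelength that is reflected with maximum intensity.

615 nm

Top surface (1.0 → 1.84): reflection off a higher-index medium gives a half-wave phase shift.
Bottom surface (1.84 → 1.52): reflection off a lower-index medium gives no phase shift.
The two reflections differ by half a wavelength.
With one net inversion, constructive interference in reflection requires 2 n t = (m + ½) λ.
λ = 2 n t / (m + ½). The sixth-longest wavelength is m = 5: λ = 2 × 1.84 × 919 / 5.50 = 615 nm.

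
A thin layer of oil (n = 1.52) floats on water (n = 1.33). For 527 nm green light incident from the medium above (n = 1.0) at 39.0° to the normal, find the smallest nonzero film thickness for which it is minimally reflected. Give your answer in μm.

0.190 μm

At the upper boundary (n = 1.0 to n = 1.52) the reflected ray undergoes a half-wave phase shift.
At the lower boundary (n = 1.52 to n = 1.33) the reflected ray undergoes no phase shift.
Net: one phase inversion between the two reflected rays.
With one net inversion, destructive interference in reflection requires 2 n t cos θ_r = m λ.
Snell's law: 1.0 sin 39.0° = 1.52 sin θ_r → sin θ_r = 0.414, cos θ_r = 0.910.
Minimum nonzero at m = 1: t = λ / (2 n cos θ_r) = 527 / (2 × 1.52 × 0.910) = 190 nm.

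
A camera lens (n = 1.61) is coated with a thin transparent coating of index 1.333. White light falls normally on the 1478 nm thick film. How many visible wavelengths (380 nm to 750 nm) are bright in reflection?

5

Ray reflecting at the top interface goes from n = 1.0 toward n = 1.333: a half-wave phase shift.
Ray reflecting at the bottom interface goes from n = 1.333 toward n = 1.61: a half-wave phase shift.
Net: no relative phase inversion (both shifts match).
For maximum reflection here: 2 n t = m λ.
λ = 2 n t / m = 3940 / m nm.
m=5: 788 nm (IR); m=6: 657 nm (visible); m=7: 563 nm (visible); m=8: 493 nm (visible); m=9: 438 nm (visible); m=10: 394 nm (visible); m=11: 358 nm (UV).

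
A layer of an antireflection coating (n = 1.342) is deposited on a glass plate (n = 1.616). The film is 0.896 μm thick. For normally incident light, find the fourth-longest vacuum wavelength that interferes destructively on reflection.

687 nm

Ray reflecting at the top interface goes from n = 1.0 toward n = 1.342: a half-wave phase shift.
At the lower boundary (n = 1.342 to n = 1.616) the reflected ray undergoes a half-wave phase shift.
The two reflections carry the same phase change, so no net offset.
So the condition for destructive reflection is 2 n t = (m + ½) λ.
λ = 2 n t / (m + ½). The fourth-longest wavelength is m = 3: λ = 2 × 1.342 × 896 / 3.50 = 687 nm.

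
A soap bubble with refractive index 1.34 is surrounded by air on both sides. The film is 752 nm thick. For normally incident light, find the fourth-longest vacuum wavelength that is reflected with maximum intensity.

576 nm

Top surface (1.0 → 1.34): reflection off a higher-index medium gives a half-wave phase shift.
Bottom surface (1.34 → 1.0): reflection off a lower-index medium gives no phase shift.
Exactly one π shift → a net half-wave offset.
For bright reflection here: 2 n t = (m + ½) λ.
λ = 2 n t / (m + ½). The fourth-longest wavelength is m = 3: λ = 2 × 1.34 × 752 / 3.50 = 576 nm.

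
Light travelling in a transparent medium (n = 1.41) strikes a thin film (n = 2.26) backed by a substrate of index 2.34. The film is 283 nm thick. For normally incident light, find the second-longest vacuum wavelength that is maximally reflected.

Ray reflecting at the top interface goes from n = 1.41 toward n = 2.26: a half-wave phase shift.
Ray reflecting at the bottom interface goes from n = 2.26 toward n = 2.34: a half-wave phase shift.
The two reflections carry the same phase change, so no net offset.
With no net inversion, constructive interference in reflection requires 2 n t = m λ.
λ = 2 n t / m. The second-longest wavelength is m = 2: λ = 2 × 2.26 × 283 / 2.00 = 640 nm.

640 nm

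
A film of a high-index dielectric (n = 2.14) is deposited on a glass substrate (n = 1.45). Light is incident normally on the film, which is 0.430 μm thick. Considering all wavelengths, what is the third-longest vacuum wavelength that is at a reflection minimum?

613 nm

At the upper boundary (n = 1.0 to n = 2.14) the reflected ray undergoes a half-wave phase shift.
At the lower boundary (n = 2.14 to n = 1.45) the reflected ray undergoes no phase shift.
Net: one phase inversion between the two reflected rays.
For dark reflection here: 2 n t = m λ.
λ = 2 n t / m. The third-longest wavelength is m = 3: λ = 2 × 2.14 × 430 / 3.00 = 613 nm.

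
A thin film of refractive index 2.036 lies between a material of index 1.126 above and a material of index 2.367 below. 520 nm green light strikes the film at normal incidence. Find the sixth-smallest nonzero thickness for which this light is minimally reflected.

Top surface (1.126 → 2.036): reflection off a higher-index medium gives a half-wave phase shift.
Ray reflecting at the bottom interface goes from n = 2.036 toward n = 2.367: a half-wave phase shift.
The two reflections carry the same phase change, so no net offset.
So the condition for destructive reflection is 2 n t = (m + ½) λ.
The sixth-smallest nonzero thickness corresponds to m = 5: t = (m + ½) λ / (2 n) = 5.50 × 520 / (2 × 2.036) = 702 nm.

702 nm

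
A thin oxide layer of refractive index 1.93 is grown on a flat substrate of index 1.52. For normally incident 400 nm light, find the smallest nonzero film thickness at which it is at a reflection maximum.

Ray reflecting at the top interface goes from n = 1.0 toward n = 1.93: a half-wave phase shift.
At the lower boundary (n = 1.93 to n = 1.52) the reflected ray undergoes no phase shift.
The two reflections differ by half a wavelength.
For maximum reflection here: 2 n t = (m + ½) λ.
Minimum at m = 0: t = λ / (4 n) = 400 / (4 × 1.93) = 51.8 nm.

51.8 nm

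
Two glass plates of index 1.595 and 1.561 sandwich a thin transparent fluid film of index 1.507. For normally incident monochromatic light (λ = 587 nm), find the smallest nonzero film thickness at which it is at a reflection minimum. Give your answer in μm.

Ray reflecting at the top interface goes from n = 1.595 toward n = 1.507: no phase shift.
Ray reflecting at the bottom interface goes from n = 1.507 toward n = 1.561: a half-wave phase shift.
Net: one phase inversion between the two reflected rays.
With one net inversion, destructive interference in reflection requires 2 n t = m λ.
Minimum nonzero at m = 1: t = λ / (2 n) = 587 / (2 × 1.507) = 195 nm.

0.195 μm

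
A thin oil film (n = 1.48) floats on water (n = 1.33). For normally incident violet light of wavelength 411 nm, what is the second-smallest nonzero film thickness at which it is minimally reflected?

At the upper boundary (n = 1.0 to n = 1.48) the reflected ray undergoes a half-wave phase shift.
At the lower boundary (n = 1.48 to n = 1.33) the reflected ray undergoes no phase shift.
The two reflections differ by half a wavelength.
With one net inversion, destructive interference in reflection requires 2 n t = m λ.
The second-smallest nonzero thickness corresponds to m = 2: t = m λ / (2 n) = 2.00 × 411 / (2 × 1.48) = 278 nm.

278 nm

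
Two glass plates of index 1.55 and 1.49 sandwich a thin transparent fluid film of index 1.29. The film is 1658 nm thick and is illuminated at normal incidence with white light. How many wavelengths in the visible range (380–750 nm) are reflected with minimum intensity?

6

Ray reflecting at the top interface goes from n = 1.55 toward n = 1.29: no phase shift.
Bottom surface (1.29 → 1.49): reflection off a higher-index medium gives a half-wave phase shift.
The two reflections differ by half a wavelength.
With one net inversion, destructive interference in reflection requires 2 n t = m λ.
λ = 2 n t / m = 4278 / m nm.
m=5: 856 nm (IR); m=6: 713 nm (visible); m=7: 611 nm (visible); m=8: 535 nm (visible); m=9: 475 nm (visible); m=10: 428 nm (visible); m=11: 389 nm (visible); m=12: 356 nm (UV).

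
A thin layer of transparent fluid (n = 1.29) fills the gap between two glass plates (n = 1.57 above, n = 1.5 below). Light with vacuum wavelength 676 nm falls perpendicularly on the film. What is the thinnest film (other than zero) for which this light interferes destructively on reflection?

Ray reflecting at the top interface goes from n = 1.57 toward n = 1.29: no phase shift.
At the lower boundary (n = 1.29 to n = 1.5) the reflected ray undergoes a half-wave phase shift.
Net: one phase inversion between the two reflected rays.
For dark reflection here: 2 n t = m λ.
Minimum nonzero at m = 1: t = λ / (2 n) = 676 / (2 × 1.29) = 262 nm.

262 nm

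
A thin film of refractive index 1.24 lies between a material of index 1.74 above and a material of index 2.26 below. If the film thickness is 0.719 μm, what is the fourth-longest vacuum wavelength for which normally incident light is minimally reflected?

446 nm

At the upper boundary (n = 1.74 to n = 1.24) the reflected ray undergoes no phase shift.
Ray reflecting at the bottom interface goes from n = 1.24 toward n = 2.26: a half-wave phase shift.
The two reflections differ by half a wavelength.
So the condition for destructive reflection is 2 n t = m λ.
λ = 2 n t / m. The fourth-longest wavelength is m = 4: λ = 2 × 1.24 × 719 / 4.00 = 446 nm.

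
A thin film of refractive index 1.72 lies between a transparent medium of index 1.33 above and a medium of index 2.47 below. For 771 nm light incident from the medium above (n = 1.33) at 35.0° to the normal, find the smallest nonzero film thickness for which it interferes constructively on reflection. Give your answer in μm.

Ray reflecting at the top interface goes from n = 1.33 toward n = 1.72: a half-wave phase shift.
Bottom surface (1.72 → 2.47): reflection off a higher-index medium gives a half-wave phase shift.
The two reflections carry the same phase change, so no net offset.
With no net inversion, constructive interference in reflection requires 2 n t cos θ_r = m λ.
Snell's law: 1.33 sin 35.0° = 1.72 sin θ_r → sin θ_r = 0.444, cos θ_r = 0.896.
Minimum nonzero at m = 1: t = λ / (2 n cos θ_r) = 771 / (2 × 1.72 × 0.896) = 250 nm.

0.250 μm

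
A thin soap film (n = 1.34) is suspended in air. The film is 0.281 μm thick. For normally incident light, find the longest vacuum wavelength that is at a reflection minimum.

753 nm

At the upper boundary (n = 1.0 to n = 1.34) the reflected ray undergoes a half-wave phase shift.
Ray reflecting at the bottom interface goes from n = 1.34 toward n = 1.0: no phase shift.
Net: one phase inversion between the two reflected rays.
With one net inversion, destructive interference in reflection requires 2 n t = m λ.
λ = 2 n t / m. The longest wavelength is m = 1: λ = 2 × 1.34 × 281 / 1.00 = 753 nm.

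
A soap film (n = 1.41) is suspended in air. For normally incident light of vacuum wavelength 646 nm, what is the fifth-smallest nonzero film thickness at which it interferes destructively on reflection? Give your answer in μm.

Top surface (1.0 → 1.41): reflection off a higher-index medium gives a half-wave phase shift.
At the lower boundary (n = 1.41 to n = 1.0) the reflected ray undergoes no phase shift.
Net: one phase inversion between the two reflected rays.
With one net inversion, destructive interference in reflection requires 2 n t = m λ.
The fifth-smallest nonzero thickness corresponds to m = 5: t = m λ / (2 n) = 5.00 × 646 / (2 × 1.41) = 1145 nm.

1.15 μm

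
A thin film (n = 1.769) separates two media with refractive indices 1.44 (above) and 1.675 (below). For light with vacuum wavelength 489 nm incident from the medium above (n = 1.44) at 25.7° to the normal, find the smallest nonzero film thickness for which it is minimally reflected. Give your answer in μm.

0.148 μm

Top surface (1.44 → 1.769): reflection off a higher-index medium gives a half-wave phase shift.
At the lower boundary (n = 1.769 to n = 1.675) the reflected ray undergoes no phase shift.
Exactly one π shift → a net half-wave offset.
For weak reflection here: 2 n t cos θ_r = m λ.
Snell's law: 1.44 sin 25.7° = 1.769 sin θ_r → sin θ_r = 0.353, cos θ_r = 0.936.
Minimum nonzero at m = 1: t = λ / (2 n cos θ_r) = 489 / (2 × 1.769 × 0.936) = 148 nm.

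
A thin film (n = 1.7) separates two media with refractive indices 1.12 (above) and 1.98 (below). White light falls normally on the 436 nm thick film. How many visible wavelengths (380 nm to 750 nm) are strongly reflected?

At the upper boundary (n = 1.12 to n = 1.7) the reflected ray undergoes a half-wave phase shift.
At the lower boundary (n = 1.7 to n = 1.98) the reflected ray undergoes a half-wave phase shift.
The two reflections carry the same phase change, so no net offset.
With no net inversion, constructive interference in reflection requires 2 n t = m λ.
λ = 2 n t / m = 1482 / m nm.
m=1: 1482 nm (IR); m=2: 741 nm (visible); m=3: 494 nm (visible); m=4: 371 nm (UV).

2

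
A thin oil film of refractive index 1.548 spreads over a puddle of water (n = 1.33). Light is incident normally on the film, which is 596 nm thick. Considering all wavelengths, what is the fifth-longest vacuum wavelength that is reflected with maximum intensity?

410 nm

Ray reflecting at the top interface goes from n = 1.0 toward n = 1.548: a half-wave phase shift.
Ray reflecting at the bottom interface goes from n = 1.548 toward n = 1.33: no phase shift.
The two reflections differ by half a wavelength.
For bright reflection here: 2 n t = (m + ½) λ.
λ = 2 n t / (m + ½). The fifth-longest wavelength is m = 4: λ = 2 × 1.548 × 596 / 4.50 = 410 nm.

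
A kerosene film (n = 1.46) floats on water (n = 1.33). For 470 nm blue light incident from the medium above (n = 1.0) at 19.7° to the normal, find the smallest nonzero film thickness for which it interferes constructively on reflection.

82.7 nm

Ray reflecting at the top interface goes from n = 1.0 toward n = 1.46: a half-wave phase shift.
At the lower boundary (n = 1.46 to n = 1.33) the reflected ray undergoes no phase shift.
Net: one phase inversion between the two reflected rays.
With one net inversion, constructive interference in reflection requires 2 n t cos θ_r = (m + ½) λ.
Snell's law: 1.0 sin 19.7° = 1.46 sin θ_r → sin θ_r = 0.231, cos θ_r = 0.973.
Minimum at m = 0: t = λ / (4 n cos θ_r) = 470 / (4 × 1.46 × 0.973) = 82.7 nm.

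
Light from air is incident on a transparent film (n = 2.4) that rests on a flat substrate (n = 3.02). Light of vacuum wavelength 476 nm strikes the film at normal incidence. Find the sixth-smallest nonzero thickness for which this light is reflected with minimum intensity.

At the upper boundary (n = 1.0 to n = 2.4) the reflected ray undergoes a half-wave phase shift.
At the lower boundary (n = 2.4 to n = 3.02) the reflected ray undergoes a half-wave phase shift.
The two reflections carry the same phase change, so no net offset.
For minimum reflection here: 2 n t = (m + ½) λ.
The sixth-smallest nonzero thickness corresponds to m = 5: t = (m + ½) λ / (2 n) = 5.50 × 476 / (2 × 2.4) = 545 nm.

545 nm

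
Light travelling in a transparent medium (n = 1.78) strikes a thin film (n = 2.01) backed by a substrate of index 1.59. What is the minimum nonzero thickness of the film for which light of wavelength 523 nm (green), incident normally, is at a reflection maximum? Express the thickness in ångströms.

Top surface (1.78 → 2.01): reflection off a higher-index medium gives a half-wave phase shift.
Ray reflecting at the bottom interface goes from n = 2.01 toward n = 1.59: no phase shift.
The two reflections differ by half a wavelength.
For bright reflection here: 2 n t = (m + ½) λ.
Minimum at m = 0: t = λ / (4 n) = 523 / (4 × 2.01) = 65.0 nm.

650 Å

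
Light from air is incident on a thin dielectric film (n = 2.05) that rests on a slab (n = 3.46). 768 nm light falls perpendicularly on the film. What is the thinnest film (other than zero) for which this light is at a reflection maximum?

At the upper boundary (n = 1.0 to n = 2.05) the reflected ray undergoes a half-wave phase shift.
Bottom surface (2.05 → 3.46): reflection off a higher-index medium gives a half-wave phase shift.
The two reflections carry the same phase change, so no net offset.
With no net inversion, constructive interference in reflection requires 2 n t = m λ.
Minimum nonzero at m = 1: t = λ / (2 n) = 768 / (2 × 2.05) = 187 nm.

187 nm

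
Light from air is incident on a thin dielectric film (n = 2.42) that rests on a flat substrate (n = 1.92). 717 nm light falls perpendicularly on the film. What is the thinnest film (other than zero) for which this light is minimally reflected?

Ray reflecting at the top interface goes from n = 1.0 toward n = 2.42: a half-wave phase shift.
At the lower boundary (n = 2.42 to n = 1.92) the reflected ray undergoes no phase shift.
The two reflections differ by half a wavelength.
With one net inversion, destructive interference in reflection requires 2 n t = m λ.
Minimum nonzero at m = 1: t = λ / (2 n) = 717 / (2 × 2.42) = 148 nm.

148 nm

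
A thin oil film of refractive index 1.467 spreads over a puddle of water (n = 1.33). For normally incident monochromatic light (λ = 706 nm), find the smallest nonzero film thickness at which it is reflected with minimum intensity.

Top surface (1.0 → 1.467): reflection off a higher-index medium gives a half-wave phase shift.
Bottom surface (1.467 → 1.33): reflection off a lower-index medium gives no phase shift.
The two reflections differ by half a wavelength.
With one net inversion, destructive interference in reflection requires 2 n t = m λ.
Minimum nonzero at m = 1: t = λ / (2 n) = 706 / (2 × 1.467) = 241 nm.

241 nm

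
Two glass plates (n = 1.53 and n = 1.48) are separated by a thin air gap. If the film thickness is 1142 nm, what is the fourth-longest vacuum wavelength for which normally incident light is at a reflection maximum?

653 nm

Ray reflecting at the top interface goes from n = 1.53 toward n = 1.0: no phase shift.
Ray reflecting at the bottom interface goes from n = 1.0 toward n = 1.48: a half-wave phase shift.
Exactly one π shift → a net half-wave offset.
With one net inversion, constructive interference in reflection requires 2 n t = (m + ½) λ.
λ = 2 n t / (m + ½). The fourth-longest wavelength is m = 3: λ = 2 × 1.0 × 1142 / 3.50 = 653 nm.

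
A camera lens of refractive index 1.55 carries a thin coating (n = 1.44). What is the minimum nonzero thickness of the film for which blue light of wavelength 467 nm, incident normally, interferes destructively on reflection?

81.1 nm

Ray reflecting at the top interface goes from n = 1.0 toward n = 1.44: a half-wave phase shift.
Ray reflecting at the bottom interface goes from n = 1.44 toward n = 1.55: a half-wave phase shift.
Net: no relative phase inversion (both shifts match).
With no net inversion, destructive interference in reflection requires 2 n t = (m + ½) λ.
Minimum at m = 0: t = λ / (4 n) = 467 / (4 × 1.44) = 81.1 nm.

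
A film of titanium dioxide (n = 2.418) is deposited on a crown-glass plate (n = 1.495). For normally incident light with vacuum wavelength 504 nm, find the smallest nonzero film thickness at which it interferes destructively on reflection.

104 nm

Ray reflecting at the top interface goes from n = 1.0 toward n = 2.418: a half-wave phase shift.
Bottom surface (2.418 → 1.495): reflection off a lower-index medium gives no phase shift.
The two reflections differ by half a wavelength.
So the condition for destructive reflection is 2 n t = m λ.
Minimum nonzero at m = 1: t = λ / (2 n) = 504 / (2 × 2.418) = 104 nm.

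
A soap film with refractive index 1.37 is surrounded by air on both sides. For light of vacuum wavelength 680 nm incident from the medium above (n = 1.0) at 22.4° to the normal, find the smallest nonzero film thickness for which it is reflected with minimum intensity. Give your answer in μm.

0.258 μm

Ray reflecting at the top interface goes from n = 1.0 toward n = 1.37: a half-wave phase shift.
At the lower boundary (n = 1.37 to n = 1.0) the reflected ray undergoes no phase shift.
Exactly one π shift → a net half-wave offset.
With one net inversion, destructive interference in reflection requires 2 n t cos θ_r = m λ.
Snell's law: 1.0 sin 22.4° = 1.37 sin θ_r → sin θ_r = 0.278, cos θ_r = 0.961.
Minimum nonzero at m = 1: t = λ / (2 n cos θ_r) = 680 / (2 × 1.37 × 0.961) = 258 nm.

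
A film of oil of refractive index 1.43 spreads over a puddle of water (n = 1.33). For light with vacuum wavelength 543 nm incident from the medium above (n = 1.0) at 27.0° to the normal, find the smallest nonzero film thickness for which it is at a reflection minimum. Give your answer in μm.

0.200 μm

At the upper boundary (n = 1.0 to n = 1.43) the reflected ray undergoes a half-wave phase shift.
Ray reflecting at the bottom interface goes from n = 1.43 toward n = 1.33: no phase shift.
Net: one phase inversion between the two reflected rays.
For minimum reflection here: 2 n t cos θ_r = m λ.
Snell's law: 1.0 sin 27.0° = 1.43 sin θ_r → sin θ_r = 0.317, cos θ_r = 0.948.
Minimum nonzero at m = 1: t = λ / (2 n cos θ_r) = 543 / (2 × 1.43 × 0.948) = 200 nm.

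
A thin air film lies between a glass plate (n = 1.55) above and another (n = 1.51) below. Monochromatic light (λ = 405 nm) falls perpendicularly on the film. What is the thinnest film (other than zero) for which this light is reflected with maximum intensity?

101 nm

At the upper boundary (n = 1.55 to n = 1.0) the reflected ray undergoes no phase shift.
Bottom surface (1.0 → 1.51): reflection off a higher-index medium gives a half-wave phase shift.
The two reflections differ by half a wavelength.
For maximum reflection here: 2 n t = (m + ½) λ.
Minimum at m = 0: t = λ / (4 n) = 405 / (4 × 1.0) = 101 nm.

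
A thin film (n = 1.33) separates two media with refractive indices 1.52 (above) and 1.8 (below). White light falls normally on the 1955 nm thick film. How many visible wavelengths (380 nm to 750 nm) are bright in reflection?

At the upper boundary (n = 1.52 to n = 1.33) the reflected ray undergoes no phase shift.
Ray reflecting at the bottom interface goes from n = 1.33 toward n = 1.8: a half-wave phase shift.
The two reflections differ by half a wavelength.
So the condition for constructive reflection is 2 n t = (m + ½) λ.
λ = 2 n t / (m + ½) = 5200 / (m + ½) nm.
m=6: 800 nm (IR); m=7: 693 nm (visible); m=8: 612 nm (visible); m=9: 547 nm (visible); m=10: 495 nm (visible); m=11: 452 nm (visible); m=12: 416 nm (visible); m=13: 385 nm (visible); m=14: 359 nm (UV).

7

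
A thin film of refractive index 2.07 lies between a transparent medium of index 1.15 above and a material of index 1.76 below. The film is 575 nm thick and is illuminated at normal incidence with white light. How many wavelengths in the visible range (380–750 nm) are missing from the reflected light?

3

At the upper boundary (n = 1.15 to n = 2.07) the reflected ray undergoes a half-wave phase shift.
Ray reflecting at the bottom interface goes from n = 2.07 toward n = 1.76: no phase shift.
Net: one phase inversion between the two reflected rays.
So the condition for destructive reflection is 2 n t = m λ.
λ = 2 n t / m = 2381 / m nm.
m=3: 794 nm (IR); m=4: 595 nm (visible); m=5: 476 nm (visible); m=6: 397 nm (visible); m=7: 340 nm (UV).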